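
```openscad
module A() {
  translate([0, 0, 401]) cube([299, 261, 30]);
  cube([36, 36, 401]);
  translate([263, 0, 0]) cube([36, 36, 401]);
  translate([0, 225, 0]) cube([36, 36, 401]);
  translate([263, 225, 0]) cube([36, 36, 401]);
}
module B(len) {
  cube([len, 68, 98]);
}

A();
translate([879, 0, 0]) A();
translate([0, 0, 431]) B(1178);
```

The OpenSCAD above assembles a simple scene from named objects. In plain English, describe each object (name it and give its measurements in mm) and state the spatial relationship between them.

A is a four-legged stool. The seat is 299×261 mm, 30 mm thick, top at z = 431 mm. It stands on four square legs, each 36×36 mm in cross-section, from z = 0 to the seat underside, each flush with a corner of the seat.

B is a rectangular beam 1178 mm long (x), 68 mm deep (y), 98 mm thick (z).

The beam spans the tops of two stools placed 580 mm apart, resting at z = 431 mm.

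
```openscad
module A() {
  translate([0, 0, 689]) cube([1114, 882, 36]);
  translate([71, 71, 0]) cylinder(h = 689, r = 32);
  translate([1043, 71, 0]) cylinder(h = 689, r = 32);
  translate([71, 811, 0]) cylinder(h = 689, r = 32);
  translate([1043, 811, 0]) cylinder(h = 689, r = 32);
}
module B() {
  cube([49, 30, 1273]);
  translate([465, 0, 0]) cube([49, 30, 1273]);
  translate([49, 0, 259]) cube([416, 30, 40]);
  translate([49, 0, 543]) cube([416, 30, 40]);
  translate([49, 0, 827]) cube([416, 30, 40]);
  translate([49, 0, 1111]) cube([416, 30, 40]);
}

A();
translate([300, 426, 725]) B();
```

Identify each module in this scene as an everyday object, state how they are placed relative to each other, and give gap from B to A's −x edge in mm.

The ladder's min-x is at 300; the table's min-x is 0; gap = 300 mm.

A is a table. B is a ladder. The ladder is on top of the table, centred. The gap from the ladder to the table's −x edge is 300 mm.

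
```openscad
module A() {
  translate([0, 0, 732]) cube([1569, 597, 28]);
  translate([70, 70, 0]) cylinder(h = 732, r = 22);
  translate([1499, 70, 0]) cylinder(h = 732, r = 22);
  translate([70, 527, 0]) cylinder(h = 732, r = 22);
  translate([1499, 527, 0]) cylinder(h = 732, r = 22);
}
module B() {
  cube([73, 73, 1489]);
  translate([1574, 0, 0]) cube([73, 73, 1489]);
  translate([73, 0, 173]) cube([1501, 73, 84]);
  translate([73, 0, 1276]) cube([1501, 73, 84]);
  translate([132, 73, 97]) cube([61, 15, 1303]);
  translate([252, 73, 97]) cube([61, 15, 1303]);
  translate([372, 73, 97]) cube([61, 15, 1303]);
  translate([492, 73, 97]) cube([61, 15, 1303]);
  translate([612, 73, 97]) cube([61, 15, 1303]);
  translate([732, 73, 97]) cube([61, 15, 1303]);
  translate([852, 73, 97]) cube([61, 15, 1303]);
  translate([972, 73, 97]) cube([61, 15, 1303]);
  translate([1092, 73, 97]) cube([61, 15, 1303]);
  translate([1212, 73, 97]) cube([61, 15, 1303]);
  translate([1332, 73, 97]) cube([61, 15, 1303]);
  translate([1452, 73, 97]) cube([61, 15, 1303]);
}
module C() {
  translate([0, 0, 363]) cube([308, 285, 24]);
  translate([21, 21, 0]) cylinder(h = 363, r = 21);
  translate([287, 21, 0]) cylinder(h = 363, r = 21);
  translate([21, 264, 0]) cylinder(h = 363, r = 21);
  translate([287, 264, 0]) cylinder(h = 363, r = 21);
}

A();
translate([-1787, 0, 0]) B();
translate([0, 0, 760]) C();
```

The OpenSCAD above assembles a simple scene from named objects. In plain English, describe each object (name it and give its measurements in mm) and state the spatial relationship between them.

A is a table with a 1569×597 mm rectangular top, 28 mm thick, top surface at z = 760 mm, supported by four round legs of 44 mm diameter, each leg's bounding box inset 48 mm from the nearest pair of top edges, running from the floor.

B is a fence section. Two 73×73 mm posts, 1489 mm tall, stand on the floor with a clear span of 1501 mm between their inner faces. Two horizontal rails of 73×84 mm section span the gap between the posts with their undersides at z = 173 mm and z = 1276 mm, flush with the posts' −y face. 12 pickets, each 61 mm wide, 15 mm thick and 1303 mm tall, are fixed to the +y face of the rails with their bottoms at z = 97 mm, evenly spaced across the span with equal gaps (rounded down to the nearest mm) at the −x end and between each pair — any rounding remainder accumulates at the +x end.

C is a four-legged stool. The seat is a 308×285×24 mm slab whose top surface is at z = 387 mm; four round legs, each 42 mm in diameter, run from the floor (z = 0) to the underside of the seat, each leg's axis is inset half a diameter from the nearest pair of seat edges (so the leg's bounding box is flush with the corner).

The fence section is on the floor beside the table on its −x side. The stool is on top of the table.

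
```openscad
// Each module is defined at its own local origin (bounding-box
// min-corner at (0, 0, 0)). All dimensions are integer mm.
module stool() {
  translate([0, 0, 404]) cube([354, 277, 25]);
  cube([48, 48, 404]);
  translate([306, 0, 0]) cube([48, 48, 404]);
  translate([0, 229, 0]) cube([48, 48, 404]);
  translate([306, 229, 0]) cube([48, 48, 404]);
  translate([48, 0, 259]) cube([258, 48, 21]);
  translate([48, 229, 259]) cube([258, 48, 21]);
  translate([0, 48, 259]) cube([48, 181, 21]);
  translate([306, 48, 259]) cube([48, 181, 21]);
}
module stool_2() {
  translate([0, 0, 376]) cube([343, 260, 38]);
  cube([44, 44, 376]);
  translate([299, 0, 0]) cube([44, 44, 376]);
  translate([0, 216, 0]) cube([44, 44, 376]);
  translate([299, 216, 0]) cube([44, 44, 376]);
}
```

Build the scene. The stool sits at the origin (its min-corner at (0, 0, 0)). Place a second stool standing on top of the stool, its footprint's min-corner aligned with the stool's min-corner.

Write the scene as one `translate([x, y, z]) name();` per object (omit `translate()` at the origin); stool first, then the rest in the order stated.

stool();
translate([0, 0, 429]) stool_2();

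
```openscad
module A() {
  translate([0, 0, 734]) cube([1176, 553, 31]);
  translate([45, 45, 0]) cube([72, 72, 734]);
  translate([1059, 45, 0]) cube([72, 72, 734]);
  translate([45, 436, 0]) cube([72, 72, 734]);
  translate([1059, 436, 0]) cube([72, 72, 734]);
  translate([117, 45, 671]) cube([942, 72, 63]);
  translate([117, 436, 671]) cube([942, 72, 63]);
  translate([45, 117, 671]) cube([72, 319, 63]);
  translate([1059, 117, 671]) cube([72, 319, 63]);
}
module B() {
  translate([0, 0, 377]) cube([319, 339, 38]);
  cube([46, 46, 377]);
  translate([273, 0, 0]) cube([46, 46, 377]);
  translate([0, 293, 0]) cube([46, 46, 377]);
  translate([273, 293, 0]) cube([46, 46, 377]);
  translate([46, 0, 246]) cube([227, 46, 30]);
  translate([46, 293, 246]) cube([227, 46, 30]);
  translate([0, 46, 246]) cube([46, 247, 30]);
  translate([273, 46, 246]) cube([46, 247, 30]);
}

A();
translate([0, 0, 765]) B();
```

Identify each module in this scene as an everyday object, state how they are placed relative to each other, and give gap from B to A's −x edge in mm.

The stool's min-x is at 0; the table's min-x is 0; gap = 0 mm.

A is a table. B is a stool. The stool is on top of the table. The gap from the stool to the table's −x edge is 0 mm.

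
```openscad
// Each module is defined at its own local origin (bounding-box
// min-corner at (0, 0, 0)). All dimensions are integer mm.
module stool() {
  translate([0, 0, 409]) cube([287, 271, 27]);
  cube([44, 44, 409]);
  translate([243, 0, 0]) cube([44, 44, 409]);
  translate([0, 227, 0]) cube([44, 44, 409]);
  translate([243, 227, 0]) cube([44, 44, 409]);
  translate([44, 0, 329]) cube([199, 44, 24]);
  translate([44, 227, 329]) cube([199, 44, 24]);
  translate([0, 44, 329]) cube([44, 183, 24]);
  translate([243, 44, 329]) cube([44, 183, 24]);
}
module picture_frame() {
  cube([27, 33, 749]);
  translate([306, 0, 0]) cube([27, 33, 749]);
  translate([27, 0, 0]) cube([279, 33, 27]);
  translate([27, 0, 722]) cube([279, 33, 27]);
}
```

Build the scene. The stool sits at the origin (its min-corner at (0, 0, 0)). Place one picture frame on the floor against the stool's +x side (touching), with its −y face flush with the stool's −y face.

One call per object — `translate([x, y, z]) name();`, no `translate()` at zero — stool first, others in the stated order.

stool();
translate([287, 0, 0]) picture_frame();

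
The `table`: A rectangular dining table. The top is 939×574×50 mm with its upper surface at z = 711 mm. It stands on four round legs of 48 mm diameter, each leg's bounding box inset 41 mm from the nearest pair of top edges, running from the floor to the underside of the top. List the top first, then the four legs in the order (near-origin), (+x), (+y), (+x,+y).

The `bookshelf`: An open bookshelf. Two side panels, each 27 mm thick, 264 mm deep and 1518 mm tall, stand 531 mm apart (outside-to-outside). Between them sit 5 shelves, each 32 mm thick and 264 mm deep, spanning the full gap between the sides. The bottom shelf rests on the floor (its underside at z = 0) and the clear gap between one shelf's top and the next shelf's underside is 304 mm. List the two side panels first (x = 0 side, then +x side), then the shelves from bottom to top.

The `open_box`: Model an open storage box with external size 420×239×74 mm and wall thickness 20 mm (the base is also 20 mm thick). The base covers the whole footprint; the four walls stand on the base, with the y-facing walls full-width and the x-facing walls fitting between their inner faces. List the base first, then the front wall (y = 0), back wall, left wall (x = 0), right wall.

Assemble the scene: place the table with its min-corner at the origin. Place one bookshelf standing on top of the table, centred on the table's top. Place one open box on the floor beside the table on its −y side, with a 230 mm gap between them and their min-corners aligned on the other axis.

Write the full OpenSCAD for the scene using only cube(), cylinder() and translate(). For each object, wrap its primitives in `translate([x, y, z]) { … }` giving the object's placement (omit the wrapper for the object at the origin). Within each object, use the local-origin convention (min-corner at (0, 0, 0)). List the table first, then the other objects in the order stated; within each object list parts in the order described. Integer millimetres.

translate([0, 0, 661]) cube([939, 574, 50]);
translate([65, 65, 0]) cylinder(h = 661, r = 24);
translate([874, 65, 0]) cylinder(h = 661, r = 24);
translate([65, 509, 0]) cylinder(h = 661, r = 24);
translate([874, 509, 0]) cylinder(h = 661, r = 24);
translate([204, 155, 711]) {
  cube([27, 264, 1518]);
  translate([504, 0, 0]) cube([27, 264, 1518]);
  translate([27, 0, 0]) cube([477, 264, 32]);
  translate([27, 0, 336]) cube([477, 264, 32]);
  translate([27, 0, 672]) cube([477, 264, 32]);
  translate([27, 0, 1008]) cube([477, 264, 32]);
  translate([27, 0, 1344]) cube([477, 264, 32]);
}
translate([0, -469, 0]) {
  cube([420, 239, 20]);
  translate([0, 0, 20]) cube([420, 20, 54]);
  translate([0, 219, 20]) cube([420, 20, 54]);
  translate([0, 20, 20]) cube([20, 199, 54]);
  translate([400, 20, 20]) cube([20, 199, 54]);
}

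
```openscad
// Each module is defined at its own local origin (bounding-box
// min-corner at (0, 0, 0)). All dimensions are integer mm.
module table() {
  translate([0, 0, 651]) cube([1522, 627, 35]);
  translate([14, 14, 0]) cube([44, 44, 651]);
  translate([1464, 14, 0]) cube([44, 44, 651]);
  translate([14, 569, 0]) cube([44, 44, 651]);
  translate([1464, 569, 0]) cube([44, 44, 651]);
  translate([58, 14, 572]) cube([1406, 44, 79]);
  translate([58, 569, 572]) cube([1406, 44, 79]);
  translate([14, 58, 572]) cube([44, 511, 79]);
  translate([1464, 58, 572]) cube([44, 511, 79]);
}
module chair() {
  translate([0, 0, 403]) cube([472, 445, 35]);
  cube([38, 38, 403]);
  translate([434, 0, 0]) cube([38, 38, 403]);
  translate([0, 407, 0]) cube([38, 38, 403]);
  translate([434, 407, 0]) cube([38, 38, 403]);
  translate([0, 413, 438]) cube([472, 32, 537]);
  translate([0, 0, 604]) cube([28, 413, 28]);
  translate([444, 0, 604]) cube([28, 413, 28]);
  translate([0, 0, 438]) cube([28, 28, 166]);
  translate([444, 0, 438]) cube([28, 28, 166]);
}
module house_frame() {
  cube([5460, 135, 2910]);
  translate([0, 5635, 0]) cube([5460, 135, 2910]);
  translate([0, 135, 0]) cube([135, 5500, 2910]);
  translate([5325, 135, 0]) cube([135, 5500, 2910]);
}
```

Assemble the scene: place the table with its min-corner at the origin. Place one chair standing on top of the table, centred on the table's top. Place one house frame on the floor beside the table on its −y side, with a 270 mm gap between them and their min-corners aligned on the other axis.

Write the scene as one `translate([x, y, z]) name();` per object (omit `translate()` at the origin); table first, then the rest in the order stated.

table();
translate([525, 91, 686]) chair();
translate([0, -6040, 0]) house_frame();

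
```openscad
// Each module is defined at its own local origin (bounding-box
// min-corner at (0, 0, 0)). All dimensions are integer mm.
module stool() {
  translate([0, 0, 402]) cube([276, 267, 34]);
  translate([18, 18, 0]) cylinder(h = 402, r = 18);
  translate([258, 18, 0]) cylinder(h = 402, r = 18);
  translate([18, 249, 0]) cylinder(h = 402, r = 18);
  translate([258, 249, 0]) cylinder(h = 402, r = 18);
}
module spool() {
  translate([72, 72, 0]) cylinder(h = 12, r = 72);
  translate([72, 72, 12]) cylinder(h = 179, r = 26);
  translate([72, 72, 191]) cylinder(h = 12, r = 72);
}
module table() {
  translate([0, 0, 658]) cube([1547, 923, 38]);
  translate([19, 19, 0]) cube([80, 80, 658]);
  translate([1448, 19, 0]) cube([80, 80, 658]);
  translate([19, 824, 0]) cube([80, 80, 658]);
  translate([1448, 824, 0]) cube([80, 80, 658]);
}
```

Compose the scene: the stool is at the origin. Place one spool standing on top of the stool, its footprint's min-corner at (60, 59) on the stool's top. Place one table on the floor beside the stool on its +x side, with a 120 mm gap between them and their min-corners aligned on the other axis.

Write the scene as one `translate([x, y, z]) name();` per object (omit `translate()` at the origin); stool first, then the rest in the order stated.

stool();
translate([60, 59, 436]) spool();
translate([396, 0, 0]) table();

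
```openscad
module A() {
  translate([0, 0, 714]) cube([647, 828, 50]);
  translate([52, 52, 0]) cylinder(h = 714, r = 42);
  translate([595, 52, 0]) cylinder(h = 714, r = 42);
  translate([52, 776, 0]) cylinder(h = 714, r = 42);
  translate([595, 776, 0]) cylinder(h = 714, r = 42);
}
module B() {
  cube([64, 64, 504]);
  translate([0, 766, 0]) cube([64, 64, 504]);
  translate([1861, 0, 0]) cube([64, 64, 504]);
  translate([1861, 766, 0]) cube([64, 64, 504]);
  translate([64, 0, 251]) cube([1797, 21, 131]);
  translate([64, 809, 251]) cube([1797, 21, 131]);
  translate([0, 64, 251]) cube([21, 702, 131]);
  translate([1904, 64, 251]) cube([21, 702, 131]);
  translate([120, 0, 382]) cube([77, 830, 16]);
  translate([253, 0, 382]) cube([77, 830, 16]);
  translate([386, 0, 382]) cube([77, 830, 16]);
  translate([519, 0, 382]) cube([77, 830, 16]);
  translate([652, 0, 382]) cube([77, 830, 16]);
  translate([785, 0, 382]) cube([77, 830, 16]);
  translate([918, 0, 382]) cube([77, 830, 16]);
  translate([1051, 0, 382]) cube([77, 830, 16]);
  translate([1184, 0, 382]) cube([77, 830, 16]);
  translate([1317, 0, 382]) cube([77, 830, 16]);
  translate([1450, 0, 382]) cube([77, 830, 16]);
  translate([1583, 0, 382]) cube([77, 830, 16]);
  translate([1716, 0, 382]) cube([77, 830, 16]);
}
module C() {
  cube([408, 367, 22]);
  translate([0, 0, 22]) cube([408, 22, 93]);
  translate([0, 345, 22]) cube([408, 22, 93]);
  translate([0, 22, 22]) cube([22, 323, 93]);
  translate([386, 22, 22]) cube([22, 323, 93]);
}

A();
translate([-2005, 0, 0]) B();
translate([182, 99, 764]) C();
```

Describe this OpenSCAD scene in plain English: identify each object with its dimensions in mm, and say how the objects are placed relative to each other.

A is a table with a 647×828 mm rectangular top, 50 mm thick, top surface at z = 764 mm, supported by four round legs of 84 mm diameter, each leg's bounding box inset 10 mm from the nearest pair of top edges, running from the floor.

B is a bed frame 1925 mm long (x) by 830 mm wide (y). Four 64×64 mm corner posts, 504 mm tall, at the corners of the footprint. Four rails of 21 mm thickness and 131 mm height run between adjacent posts with their undersides at z = 251 mm, their outer faces flush with the outside of the frame (the two x-running rails run between the posts' inner faces; the two y-running rails run between the posts' inner faces). 13 slats, each 77 mm wide (x) and 16 mm thick, lie across the top of the two x-running rails, running the full 830 mm width of the frame in y; the slats are evenly spaced along x between the inner faces of the end posts with equal gaps (rounded down to the nearest mm) at the −x end and between each pair — any rounding remainder accumulates at the +x end.

C is an open-topped rectangular box: outside dimensions 408×367×115 mm, with a uniform wall and base thickness of 22 mm. The base is a full 408×367 slab on the floor; four walls sit on top of the base. The front and back walls (the −y and +y sides) span the full width; the two side walls fit between them.

The bed frame is on the floor beside the table on its −x side. The open box is on top of the table.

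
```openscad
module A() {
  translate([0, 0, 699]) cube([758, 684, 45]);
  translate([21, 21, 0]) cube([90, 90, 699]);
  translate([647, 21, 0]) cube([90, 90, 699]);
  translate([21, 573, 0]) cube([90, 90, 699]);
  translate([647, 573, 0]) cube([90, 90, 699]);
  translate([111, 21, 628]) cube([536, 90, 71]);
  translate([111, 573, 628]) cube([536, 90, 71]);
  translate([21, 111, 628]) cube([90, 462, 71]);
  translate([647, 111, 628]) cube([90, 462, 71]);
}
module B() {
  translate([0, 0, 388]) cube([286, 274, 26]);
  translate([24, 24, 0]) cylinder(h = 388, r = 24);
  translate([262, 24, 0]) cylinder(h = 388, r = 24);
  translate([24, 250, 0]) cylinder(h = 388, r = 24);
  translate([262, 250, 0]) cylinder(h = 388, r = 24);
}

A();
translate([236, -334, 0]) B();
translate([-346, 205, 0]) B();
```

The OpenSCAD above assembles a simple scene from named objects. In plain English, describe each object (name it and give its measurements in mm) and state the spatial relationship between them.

A is a rectangular dining table. The top is 758×684×45 mm with its upper surface at z = 744 mm. It stands on four 90×90 mm square legs, each inset 21 mm from the nearest pair of top edges, running from the floor to the underside of the top. Four apron rails, 90 mm thick and 71 mm tall, run between adjacent legs with their top edges flush with the underside of the top and their outer faces flush with the legs' outer faces.

B is a four-legged stool. The seat is a 286×274×26 mm slab whose top surface is at z = 414 mm; four round legs, each 48 mm in diameter, run from the floor (z = 0) to the underside of the seat, each leg's axis is inset half a diameter from the nearest pair of seat edges (so the leg's bounding box is flush with the corner).

Two stools sit around the table at the −y, −x sides.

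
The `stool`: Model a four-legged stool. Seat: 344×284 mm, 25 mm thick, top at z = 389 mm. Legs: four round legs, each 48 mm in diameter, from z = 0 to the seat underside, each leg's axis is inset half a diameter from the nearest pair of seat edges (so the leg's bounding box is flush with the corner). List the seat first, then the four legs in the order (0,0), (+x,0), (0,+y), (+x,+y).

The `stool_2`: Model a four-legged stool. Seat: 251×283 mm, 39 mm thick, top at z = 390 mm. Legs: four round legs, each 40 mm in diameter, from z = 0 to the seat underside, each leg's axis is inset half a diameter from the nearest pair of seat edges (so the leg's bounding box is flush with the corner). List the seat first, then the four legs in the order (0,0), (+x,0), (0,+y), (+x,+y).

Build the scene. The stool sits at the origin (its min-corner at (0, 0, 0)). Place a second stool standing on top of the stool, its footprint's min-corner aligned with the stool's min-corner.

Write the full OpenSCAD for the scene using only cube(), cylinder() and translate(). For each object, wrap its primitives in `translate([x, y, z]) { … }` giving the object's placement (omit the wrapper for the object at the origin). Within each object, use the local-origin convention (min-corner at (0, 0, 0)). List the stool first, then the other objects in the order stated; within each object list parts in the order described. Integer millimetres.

translate([0, 0, 364]) cube([344, 284, 25]);
translate([24, 24, 0]) cylinder(h = 364, r = 24);
translate([320, 24, 0]) cylinder(h = 364, r = 24);
translate([24, 260, 0]) cylinder(h = 364, r = 24);
translate([320, 260, 0]) cylinder(h = 364, r = 24);
translate([0, 0, 389]) {
  translate([0, 0, 351]) cube([251, 283, 39]);
  translate([20, 20, 0]) cylinder(h = 351, r = 20);
  translate([231, 20, 0]) cylinder(h = 351, r = 20);
  translate([20, 263, 0]) cylinder(h = 351, r = 20);
  translate([231, 263, 0]) cylinder(h = 351, r = 20);
}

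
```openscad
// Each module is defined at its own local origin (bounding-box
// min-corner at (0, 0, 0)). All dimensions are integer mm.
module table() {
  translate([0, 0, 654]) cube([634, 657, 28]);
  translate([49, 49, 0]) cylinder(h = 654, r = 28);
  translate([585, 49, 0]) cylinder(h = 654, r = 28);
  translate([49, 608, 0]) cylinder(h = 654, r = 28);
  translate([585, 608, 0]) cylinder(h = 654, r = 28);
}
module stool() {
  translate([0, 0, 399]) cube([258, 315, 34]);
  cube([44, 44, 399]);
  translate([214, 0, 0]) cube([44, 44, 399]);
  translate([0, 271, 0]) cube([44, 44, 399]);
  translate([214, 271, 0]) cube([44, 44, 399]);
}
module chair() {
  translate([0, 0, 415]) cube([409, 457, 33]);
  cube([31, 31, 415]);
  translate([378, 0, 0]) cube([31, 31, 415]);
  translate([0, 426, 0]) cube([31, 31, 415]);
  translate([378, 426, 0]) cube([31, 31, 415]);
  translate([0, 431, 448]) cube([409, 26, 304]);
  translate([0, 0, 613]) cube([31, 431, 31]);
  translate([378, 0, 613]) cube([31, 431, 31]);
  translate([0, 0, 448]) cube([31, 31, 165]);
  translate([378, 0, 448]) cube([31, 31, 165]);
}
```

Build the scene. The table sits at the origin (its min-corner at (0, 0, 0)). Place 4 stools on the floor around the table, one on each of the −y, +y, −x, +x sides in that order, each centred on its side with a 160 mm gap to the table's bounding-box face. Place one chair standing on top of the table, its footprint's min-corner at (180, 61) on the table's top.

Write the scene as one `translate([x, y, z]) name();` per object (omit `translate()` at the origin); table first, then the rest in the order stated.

table();
translate([188, -475, 0]) stool();
translate([188, 817, 0]) stool();
translate([-418, 171, 0]) stool();
translate([794, 171, 0]) stool();
translate([180, 61, 682]) chair();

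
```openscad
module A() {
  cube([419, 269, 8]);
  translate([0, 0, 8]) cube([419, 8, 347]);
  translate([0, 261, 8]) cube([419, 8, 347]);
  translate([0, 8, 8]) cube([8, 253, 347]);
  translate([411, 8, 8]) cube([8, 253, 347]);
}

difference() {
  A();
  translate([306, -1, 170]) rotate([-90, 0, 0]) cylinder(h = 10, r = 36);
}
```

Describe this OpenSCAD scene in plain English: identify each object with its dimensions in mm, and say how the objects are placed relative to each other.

A is an open-topped rectangular box: outside dimensions 419×269×355 mm, with a uniform wall and base thickness of 8 mm. The base is a full 419×269 slab on the floor; four walls sit on top of the base. The front and back walls (the −y and +y sides) span the full width; the two side walls fit between them.

The open box has a circular hole of radius 36 mm through its front wall, centred at (x = 306, z = 170).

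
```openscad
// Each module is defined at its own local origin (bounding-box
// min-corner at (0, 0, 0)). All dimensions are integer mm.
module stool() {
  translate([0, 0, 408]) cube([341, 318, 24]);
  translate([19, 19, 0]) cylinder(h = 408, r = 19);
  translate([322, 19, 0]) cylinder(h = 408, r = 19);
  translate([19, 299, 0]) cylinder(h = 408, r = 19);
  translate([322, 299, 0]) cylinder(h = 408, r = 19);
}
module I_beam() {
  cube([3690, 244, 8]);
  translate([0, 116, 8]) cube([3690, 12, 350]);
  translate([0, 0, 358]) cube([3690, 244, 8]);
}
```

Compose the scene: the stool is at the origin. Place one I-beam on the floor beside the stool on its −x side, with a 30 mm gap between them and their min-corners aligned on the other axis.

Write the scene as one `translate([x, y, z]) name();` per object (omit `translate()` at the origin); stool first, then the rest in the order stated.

stool();
translate([-3720, 0, 0]) I_beam();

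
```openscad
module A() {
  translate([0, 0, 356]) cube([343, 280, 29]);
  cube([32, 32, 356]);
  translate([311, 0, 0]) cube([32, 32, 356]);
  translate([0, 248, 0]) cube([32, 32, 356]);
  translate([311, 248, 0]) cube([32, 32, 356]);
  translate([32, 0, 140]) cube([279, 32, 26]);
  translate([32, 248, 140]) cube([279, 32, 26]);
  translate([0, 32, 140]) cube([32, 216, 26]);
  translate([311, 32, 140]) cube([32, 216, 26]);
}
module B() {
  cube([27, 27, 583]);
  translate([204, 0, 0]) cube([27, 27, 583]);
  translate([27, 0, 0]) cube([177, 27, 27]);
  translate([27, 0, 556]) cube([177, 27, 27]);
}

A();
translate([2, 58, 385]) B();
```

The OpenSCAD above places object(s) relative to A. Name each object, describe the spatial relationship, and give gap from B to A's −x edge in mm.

The picture frame's min-x is at 2; the stool's min-x is 0; gap = 2 mm.

A is a stool. B is a picture frame. The picture frame is on top of the stool. The gap from the picture frame to the stool's −x edge is 2 mm.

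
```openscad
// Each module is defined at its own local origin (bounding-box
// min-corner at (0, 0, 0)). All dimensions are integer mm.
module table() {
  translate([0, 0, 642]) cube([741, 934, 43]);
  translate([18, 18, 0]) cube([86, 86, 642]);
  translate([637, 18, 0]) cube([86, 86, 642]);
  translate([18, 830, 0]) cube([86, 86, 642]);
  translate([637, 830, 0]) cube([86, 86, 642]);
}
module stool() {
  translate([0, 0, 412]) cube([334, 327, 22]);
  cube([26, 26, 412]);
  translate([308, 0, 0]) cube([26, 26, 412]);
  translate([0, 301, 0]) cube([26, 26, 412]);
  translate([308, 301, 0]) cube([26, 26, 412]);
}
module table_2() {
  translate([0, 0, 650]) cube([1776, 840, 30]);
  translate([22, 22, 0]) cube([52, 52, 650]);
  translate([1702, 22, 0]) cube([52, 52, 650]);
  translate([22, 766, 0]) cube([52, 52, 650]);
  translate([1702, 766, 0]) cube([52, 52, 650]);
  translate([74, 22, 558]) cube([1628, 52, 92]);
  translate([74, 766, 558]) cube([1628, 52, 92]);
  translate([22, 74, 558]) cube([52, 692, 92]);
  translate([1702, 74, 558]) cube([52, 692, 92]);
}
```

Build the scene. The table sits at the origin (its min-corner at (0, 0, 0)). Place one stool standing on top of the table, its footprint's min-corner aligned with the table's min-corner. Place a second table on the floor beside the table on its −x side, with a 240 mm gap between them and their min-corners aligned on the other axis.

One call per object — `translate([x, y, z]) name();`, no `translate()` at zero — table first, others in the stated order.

table();
translate([0, 0, 685]) stool();
translate([-2016, 0, 0]) table_2();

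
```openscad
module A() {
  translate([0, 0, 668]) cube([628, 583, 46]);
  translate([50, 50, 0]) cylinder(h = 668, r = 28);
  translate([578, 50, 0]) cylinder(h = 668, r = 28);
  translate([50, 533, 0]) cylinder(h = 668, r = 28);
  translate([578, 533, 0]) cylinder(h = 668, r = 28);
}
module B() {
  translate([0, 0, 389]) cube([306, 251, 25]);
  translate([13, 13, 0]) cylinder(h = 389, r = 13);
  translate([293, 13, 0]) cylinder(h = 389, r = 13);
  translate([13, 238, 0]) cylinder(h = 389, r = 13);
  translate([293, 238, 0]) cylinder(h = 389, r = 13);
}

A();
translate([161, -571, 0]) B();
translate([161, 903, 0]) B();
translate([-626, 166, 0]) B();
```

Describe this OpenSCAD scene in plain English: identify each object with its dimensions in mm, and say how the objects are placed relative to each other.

A is a rectangular dining table. The top is 628×583×46 mm with its upper surface at z = 714 mm. It stands on four round legs of 56 mm diameter, each leg's bounding box inset 22 mm from the nearest pair of top edges, running from the floor to the underside of the top.

B is a four-legged stool. The seat is 306×251 mm, 25 mm thick, top at z = 414 mm. It stands on four round legs, each 26 mm in diameter, from z = 0 to the seat underside, each leg's axis is inset half a diameter from the nearest pair of seat edges (so the leg's bounding box is flush with the corner).

Three stools sit around the table at the −y, +y, −x sides.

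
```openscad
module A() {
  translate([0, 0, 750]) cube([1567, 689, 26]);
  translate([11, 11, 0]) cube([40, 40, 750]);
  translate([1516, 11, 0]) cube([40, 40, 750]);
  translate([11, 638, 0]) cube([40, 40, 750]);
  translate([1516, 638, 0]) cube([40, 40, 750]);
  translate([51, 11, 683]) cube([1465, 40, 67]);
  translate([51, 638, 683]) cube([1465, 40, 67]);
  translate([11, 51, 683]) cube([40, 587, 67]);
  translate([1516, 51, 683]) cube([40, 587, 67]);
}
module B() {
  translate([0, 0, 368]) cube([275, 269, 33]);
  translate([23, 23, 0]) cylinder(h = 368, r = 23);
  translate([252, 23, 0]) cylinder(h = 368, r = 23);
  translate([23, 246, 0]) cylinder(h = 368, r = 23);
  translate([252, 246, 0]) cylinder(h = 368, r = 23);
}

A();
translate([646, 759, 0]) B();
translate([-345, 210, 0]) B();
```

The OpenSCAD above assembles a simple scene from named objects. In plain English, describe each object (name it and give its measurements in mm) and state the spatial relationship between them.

A is a table: top 1567 mm (x) × 689 mm (y), 26 mm thick, upper face at z = 776 mm, on four 40×40 mm square legs, each inset 11 mm from the nearest pair of top edges, running from z = 0 to the bottom of the top. Four apron rails, 40 mm thick and 67 mm tall, run between adjacent legs with their top edges flush with the underside of the top and their outer faces flush with the legs' outer faces.

B is a simple wooden stool: a rectangular seat 275 mm (x) by 269 mm (y), 33 mm thick, top face at z = 401 mm, on four round legs, each 46 mm in diameter. The legs rest on z = 0, each leg's axis is inset half a diameter from the nearest pair of seat edges (so the leg's bounding box is flush with the corner).

Two stools sit around the table at the +y, −x sides.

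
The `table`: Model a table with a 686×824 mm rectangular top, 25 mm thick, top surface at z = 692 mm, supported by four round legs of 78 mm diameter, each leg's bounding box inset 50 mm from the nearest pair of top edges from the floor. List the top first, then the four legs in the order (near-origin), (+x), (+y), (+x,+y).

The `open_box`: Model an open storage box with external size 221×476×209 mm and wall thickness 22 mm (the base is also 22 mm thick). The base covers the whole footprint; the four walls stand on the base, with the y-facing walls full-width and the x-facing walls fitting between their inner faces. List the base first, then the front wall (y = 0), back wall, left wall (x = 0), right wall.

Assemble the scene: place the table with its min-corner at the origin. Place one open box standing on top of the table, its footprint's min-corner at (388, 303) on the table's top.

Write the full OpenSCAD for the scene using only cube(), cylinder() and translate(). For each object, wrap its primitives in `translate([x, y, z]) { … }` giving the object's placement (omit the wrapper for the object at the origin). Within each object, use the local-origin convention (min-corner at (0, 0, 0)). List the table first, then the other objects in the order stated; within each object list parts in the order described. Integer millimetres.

translate([0, 0, 667]) cube([686, 824, 25]);
translate([89, 89, 0]) cylinder(h = 667, r = 39);
translate([597, 89, 0]) cylinder(h = 667, r = 39);
translate([89, 735, 0]) cylinder(h = 667, r = 39);
translate([597, 735, 0]) cylinder(h = 667, r = 39);
translate([388, 303, 692]) {
  cube([221, 476, 22]);
  translate([0, 0, 22]) cube([221, 22, 187]);
  translate([0, 454, 22]) cube([221, 22, 187]);
  translate([0, 22, 22]) cube([22, 432, 187]);
  translate([199, 22, 22]) cube([22, 432, 187]);
}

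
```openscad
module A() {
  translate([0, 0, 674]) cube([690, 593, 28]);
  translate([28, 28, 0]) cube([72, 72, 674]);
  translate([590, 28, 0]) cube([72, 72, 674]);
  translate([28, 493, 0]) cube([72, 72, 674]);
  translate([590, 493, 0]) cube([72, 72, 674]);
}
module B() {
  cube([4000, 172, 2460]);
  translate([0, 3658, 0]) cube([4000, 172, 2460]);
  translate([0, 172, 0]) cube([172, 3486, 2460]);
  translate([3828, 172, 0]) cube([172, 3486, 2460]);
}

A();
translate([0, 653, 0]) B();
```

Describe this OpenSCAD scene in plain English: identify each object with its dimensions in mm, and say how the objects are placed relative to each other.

A is a table with a 690×593 mm rectangular top, 28 mm thick, top surface at z = 702 mm, supported by four 72×72 mm square legs, each inset 28 mm from the nearest pair of top edges, running from the floor.

B is a box-shaped house frame (walls only): outside footprint 4000×3830 mm, wall height 2460 mm, wall thickness 172 mm. The two y-facing walls run the full x-width; the two x-facing walls fit between the inner faces of the y-facing walls.

The house frame is on the floor beside the table on its +y side.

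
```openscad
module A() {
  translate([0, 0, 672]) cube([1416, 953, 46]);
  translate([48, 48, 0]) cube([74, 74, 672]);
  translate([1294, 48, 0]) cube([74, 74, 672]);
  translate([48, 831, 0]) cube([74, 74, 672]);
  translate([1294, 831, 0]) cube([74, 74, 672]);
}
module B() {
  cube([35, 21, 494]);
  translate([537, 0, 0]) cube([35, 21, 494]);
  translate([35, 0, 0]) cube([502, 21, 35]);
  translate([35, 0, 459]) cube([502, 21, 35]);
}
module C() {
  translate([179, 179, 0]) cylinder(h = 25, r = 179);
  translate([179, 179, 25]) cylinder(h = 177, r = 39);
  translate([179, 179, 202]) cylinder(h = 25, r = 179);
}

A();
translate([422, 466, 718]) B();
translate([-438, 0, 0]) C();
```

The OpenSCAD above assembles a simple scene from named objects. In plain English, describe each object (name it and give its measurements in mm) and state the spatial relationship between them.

A is a rectangular dining table. The top is 1416×953×46 mm with its upper surface at z = 718 mm. It stands on four 74×74 mm square legs, each inset 48 mm from the nearest pair of top edges, running from the floor to the underside of the top.

B is a picture frame with a 502×424 mm rectangular opening (x by z) and a uniform 35 mm border on every side. Frame depth is 21 mm along y. It is built from two vertical stiles running the full outside height and two horizontal rails spanning the gap between the stiles.

C is a spool: two coaxial disc flanges of radius 179 mm and thickness 25 mm, joined by a core cylinder of radius 39 mm and height 177 mm. The lower flange rests on z = 0 and the three cylinders share a vertical axis.

The picture frame is on top of the table, centred. The spool is on the floor beside the table on its −x side.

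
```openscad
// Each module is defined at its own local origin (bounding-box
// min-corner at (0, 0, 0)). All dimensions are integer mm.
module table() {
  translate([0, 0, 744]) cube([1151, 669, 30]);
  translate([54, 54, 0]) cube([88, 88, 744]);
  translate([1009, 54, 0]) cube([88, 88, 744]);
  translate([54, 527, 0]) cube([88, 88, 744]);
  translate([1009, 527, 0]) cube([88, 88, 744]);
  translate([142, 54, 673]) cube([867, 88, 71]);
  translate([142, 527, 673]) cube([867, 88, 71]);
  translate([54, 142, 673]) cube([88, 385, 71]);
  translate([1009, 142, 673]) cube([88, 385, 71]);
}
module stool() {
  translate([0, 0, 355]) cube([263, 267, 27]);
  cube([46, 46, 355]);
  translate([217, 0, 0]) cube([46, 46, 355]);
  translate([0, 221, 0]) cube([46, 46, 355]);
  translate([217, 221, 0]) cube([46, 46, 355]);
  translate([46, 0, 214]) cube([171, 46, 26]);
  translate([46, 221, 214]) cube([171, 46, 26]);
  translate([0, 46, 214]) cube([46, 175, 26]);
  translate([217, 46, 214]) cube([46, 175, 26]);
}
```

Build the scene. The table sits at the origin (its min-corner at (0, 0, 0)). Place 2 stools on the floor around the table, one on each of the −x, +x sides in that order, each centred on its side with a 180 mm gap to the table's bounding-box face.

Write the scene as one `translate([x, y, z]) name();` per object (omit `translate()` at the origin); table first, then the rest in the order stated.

table();
translate([-443, 201, 0]) stool();
translate([1331, 201, 0]) stool();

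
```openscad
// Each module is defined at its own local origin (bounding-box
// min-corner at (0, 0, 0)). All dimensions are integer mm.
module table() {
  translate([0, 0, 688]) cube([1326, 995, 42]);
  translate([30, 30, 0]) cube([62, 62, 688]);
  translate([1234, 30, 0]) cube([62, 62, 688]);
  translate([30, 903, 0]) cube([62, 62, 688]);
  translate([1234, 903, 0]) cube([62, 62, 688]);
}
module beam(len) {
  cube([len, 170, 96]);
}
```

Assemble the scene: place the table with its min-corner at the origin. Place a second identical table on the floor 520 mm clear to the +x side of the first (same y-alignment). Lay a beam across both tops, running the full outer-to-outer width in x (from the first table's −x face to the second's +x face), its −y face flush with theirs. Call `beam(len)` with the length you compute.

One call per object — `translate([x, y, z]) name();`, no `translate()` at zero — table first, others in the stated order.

table();
translate([1846, 0, 0]) table();
translate([0, 0, 730]) beam(3172);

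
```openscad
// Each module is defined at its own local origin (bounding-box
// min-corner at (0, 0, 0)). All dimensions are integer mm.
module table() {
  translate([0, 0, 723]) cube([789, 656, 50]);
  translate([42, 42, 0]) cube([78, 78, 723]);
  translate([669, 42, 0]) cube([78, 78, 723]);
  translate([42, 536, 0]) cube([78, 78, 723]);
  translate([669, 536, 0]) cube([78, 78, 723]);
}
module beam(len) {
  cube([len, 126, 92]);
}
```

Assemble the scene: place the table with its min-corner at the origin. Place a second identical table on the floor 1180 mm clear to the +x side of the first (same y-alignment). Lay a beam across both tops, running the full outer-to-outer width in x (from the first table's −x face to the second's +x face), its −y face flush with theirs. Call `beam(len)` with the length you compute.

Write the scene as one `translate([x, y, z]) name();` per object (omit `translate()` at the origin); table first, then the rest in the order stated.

table();
translate([1969, 0, 0]) table();
translate([0, 0, 773]) beam(2758);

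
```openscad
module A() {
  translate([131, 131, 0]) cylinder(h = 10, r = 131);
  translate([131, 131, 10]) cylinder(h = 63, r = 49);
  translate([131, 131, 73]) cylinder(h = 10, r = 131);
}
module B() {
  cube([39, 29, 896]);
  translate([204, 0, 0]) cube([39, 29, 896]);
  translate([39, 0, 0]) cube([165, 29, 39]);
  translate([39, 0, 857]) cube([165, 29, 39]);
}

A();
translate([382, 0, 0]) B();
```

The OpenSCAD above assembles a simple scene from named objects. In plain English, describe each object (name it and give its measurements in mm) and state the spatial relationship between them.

A is a spool: two coaxial disc flanges of radius 131 mm and thickness 10 mm, joined by a core cylinder of radius 49 mm and height 63 mm. The lower flange rests on z = 0 and the three cylinders share a vertical axis.

B is a rectangular picture frame lying in the x–z plane (depth along y). The opening is 165 mm wide (x) by 818 mm tall (z), surrounded by a border 39 mm wide on all four sides. The frame is 29 mm deep and is made of two full-height vertical stiles with two horizontal rails fitted between them.

The picture frame is on the floor beside the spool on its +x side.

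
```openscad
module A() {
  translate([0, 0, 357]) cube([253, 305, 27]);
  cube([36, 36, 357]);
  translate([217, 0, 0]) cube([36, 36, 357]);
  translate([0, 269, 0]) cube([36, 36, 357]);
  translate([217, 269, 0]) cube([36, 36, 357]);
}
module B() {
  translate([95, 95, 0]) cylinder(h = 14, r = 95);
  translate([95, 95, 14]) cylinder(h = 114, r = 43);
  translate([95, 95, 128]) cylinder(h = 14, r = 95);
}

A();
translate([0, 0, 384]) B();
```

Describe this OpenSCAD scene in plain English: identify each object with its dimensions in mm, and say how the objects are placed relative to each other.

A is a simple wooden stool: a rectangular seat 253 mm (x) by 305 mm (y), 27 mm thick, top face at z = 384 mm, on four square legs, each 36×36 mm in cross-section. The legs rest on z = 0, each flush with a corner of the seat.

B is a spool: two coaxial disc flanges of radius 95 mm and thickness 14 mm, joined by a core cylinder of radius 43 mm and height 114 mm. The lower flange rests on z = 0 and the three cylinders share a vertical axis.

The spool is on top of the stool.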